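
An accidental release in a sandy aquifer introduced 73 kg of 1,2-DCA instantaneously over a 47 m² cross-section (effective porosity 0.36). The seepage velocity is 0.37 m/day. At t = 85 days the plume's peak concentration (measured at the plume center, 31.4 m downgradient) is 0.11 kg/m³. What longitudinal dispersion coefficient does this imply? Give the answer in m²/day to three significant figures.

1.44 m²/day

At the plume center C_max = M/(n_e·A·√(4πDt)), so D = M²/(4πt·(n_e·A·C_max)²).
n_e·A·C_max = 0.36 × 47 × 0.11 = 1.861 kg/m.
D = 73²/(4π × 85 × 1.861²) = 1.44 m²/day.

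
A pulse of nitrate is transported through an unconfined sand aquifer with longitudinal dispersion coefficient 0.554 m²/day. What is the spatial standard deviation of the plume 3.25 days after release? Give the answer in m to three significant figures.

Dispersive spreading gives a Gaussian with σ² = 2Dt; advection only shifts the center.
σ = √(2 × 0.554 × 3.25) = 1.90 m.

1.90 m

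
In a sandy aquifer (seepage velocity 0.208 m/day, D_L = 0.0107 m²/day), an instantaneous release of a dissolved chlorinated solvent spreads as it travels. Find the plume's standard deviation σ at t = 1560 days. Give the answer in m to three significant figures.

Dispersive spreading gives a Gaussian with σ² = 2Dt; advection only shifts the center.
σ = √(2 × 0.0107 × 1560) = 5.78 m.

5.78 m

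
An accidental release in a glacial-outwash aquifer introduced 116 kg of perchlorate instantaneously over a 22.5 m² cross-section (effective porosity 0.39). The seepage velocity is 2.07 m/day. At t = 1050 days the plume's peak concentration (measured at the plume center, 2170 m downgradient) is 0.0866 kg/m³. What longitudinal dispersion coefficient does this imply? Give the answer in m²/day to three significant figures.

At the plume center C_max = M/(n_e·A·√(4πDt)), so D = M²/(4πt·(n_e·A·C_max)²).
n_e·A·C_max = 0.39 × 22.5 × 0.0866 = 0.7599 kg/m.
D = 116²/(4π × 1050 × 0.7599²) = 1.77 m²/day.

1.77 m²/day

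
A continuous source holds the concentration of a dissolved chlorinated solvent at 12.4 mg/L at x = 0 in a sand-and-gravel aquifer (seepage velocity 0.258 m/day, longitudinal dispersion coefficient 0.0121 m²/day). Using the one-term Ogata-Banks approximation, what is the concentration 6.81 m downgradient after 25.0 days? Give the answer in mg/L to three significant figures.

For a continuous step input, C/C₀ ≈ ½·erfc((x−vt)/(2√(Dt))).
vt = 0.258 × 25.0 = 6.45 m and 2√(Dt) = 2√(0.0121 × 25.0) = 1.100 m.
Argument (x−vt)/(2√(Dt)) = (6.81 − 6.45)/1.100 = 0.3273; ½·erfc(0.3273) = 0.3217.
C = 12.4 × 0.3217 = 3.99 mg/L.

3.99 mg/L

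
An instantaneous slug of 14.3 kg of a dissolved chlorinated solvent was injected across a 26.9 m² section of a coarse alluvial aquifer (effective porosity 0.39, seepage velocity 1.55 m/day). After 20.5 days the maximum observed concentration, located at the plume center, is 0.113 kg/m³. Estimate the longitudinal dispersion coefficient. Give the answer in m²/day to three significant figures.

0.565 m²/day

At the plume center C_max = M/(n_e·A·√(4πDt)), so D = M²/(4πt·(n_e·A·C_max)²).
n_e·A·C_max = 0.39 × 26.9 × 0.113 = 1.185 kg/m.
D = 14.3²/(4π × 20.5 × 1.185²) = 0.565 m²/day.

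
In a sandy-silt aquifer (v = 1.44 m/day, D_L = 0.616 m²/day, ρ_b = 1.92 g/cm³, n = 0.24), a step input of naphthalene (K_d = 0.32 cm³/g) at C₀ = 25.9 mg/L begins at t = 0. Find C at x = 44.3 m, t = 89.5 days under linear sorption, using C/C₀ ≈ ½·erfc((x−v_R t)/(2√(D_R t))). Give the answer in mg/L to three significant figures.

1.89 mg/L

Retardation factor R = 1 + ρ_b·K_d/n = 1 + 1.92 × 0.32/0.24 = 3.560.
Sorption retards both mechanisms: v_R = v/R = 0.4045 m/day, D_R = D/R = 0.1730 m²/day.
v_R·t = 0.4045 × 89.5 = 36.20275 m; 2√(D_R t) = 7.870 m; argument = (44.3 − 36.20275)/7.870 = 1.029.
C = C₀ × ½·erfc(1.029) = 25.9 × 0.07280 = 1.89 mg/L.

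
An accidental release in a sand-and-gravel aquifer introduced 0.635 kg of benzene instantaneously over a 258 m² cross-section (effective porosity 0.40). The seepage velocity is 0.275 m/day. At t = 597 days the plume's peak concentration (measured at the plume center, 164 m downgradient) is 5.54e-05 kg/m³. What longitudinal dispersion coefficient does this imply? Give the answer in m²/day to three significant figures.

At the plume center C_max = M/(n_e·A·√(4πDt)), so D = M²/(4πt·(n_e·A·C_max)²).
n_e·A·C_max = 0.40 × 258 × 5.54e-05 = 0.005717 kg/m.
D = 0.635²/(4π × 597 × 0.005717²) = 1.64 m²/day.

1.64 m²/day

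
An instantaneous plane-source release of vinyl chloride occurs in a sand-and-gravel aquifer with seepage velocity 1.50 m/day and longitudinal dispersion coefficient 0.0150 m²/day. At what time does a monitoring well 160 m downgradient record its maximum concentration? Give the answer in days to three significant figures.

107 days

For the 1D instantaneous-source solution, setting ∂C/∂t = 0 at fixed x gives v²t² + 2Dt − x² = 0, so t = (√(D² + v²x²) − D)/v².
√(D² + v²x²) = √(0.0150² + 1.50² × 160²) = 240.0; v² = 2.25.
t = (240.0 − 0.0150)/2.25 = 107 days (vs. the pure-advection estimate x/v = 107 d).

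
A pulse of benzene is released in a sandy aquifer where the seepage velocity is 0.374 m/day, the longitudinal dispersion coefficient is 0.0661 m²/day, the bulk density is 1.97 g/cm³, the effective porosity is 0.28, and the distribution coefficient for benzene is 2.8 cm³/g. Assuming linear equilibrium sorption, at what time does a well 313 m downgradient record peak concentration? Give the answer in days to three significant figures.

17300 days

Retardation factor R = 1 + ρ_b·K_d/n = 1 + 1.97 × 2.8/0.28 = 20.70.
Sorption retards both mechanisms: v_R = v/R = 0.01807 m/day, D_R = D/R = 0.003193 m²/day.
Peak time from v_R²t² + 2D_R t − x² = 0: t = (√(D_R² + v_R²x²) − D_R)/v_R².
√(D_R² + v_R²x²) = √(0.003193² + 0.01807² × 313²) = 5.656; v_R² = 0.0003265.
t = (5.656 − 0.003193)/0.0003265 = 17300 days.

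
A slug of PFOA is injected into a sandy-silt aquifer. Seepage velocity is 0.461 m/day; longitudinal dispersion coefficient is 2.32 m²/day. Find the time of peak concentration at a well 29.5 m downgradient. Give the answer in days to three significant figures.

54.0 days

For the 1D instantaneous-source solution, setting ∂C/∂t = 0 at fixed x gives v²t² + 2Dt − x² = 0, so t = (√(D² + v²x²) − D)/v².
√(D² + v²x²) = √(2.32² + 0.461² × 29.5²) = 13.80; v² = 0.212521.
t = (13.80 − 2.32)/0.212521 = 54.0 days (vs. the pure-advection estimate x/v = 64.0 d).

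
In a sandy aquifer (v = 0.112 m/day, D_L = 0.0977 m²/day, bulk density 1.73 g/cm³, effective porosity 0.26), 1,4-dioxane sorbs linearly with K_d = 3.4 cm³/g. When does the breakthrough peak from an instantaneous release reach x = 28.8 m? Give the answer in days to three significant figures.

5890 days

Retardation factor R = 1 + ρ_b·K_d/n = 1 + 1.73 × 3.4/0.26 = 23.62.
Sorption retards both mechanisms: v_R = v/R = 0.004742 m/day, D_R = D/R = 0.004136 m²/day.
Peak time from v_R²t² + 2D_R t − x² = 0: t = (√(D_R² + v_R²x²) − D_R)/v_R².
√(D_R² + v_R²x²) = √(0.004136² + 0.004742² × 28.8²) = 0.1366; v_R² = 2.249e-05.
t = (0.1366 − 0.004136)/2.249e-05 = 5890 days.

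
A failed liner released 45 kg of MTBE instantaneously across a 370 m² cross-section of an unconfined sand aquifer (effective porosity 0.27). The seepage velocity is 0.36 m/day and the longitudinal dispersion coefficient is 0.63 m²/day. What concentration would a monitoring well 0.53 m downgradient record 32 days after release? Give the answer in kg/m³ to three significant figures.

For an instantaneous plane source, C(x,t) = M/(n_e·A·√(4πDt)) · exp(−(x−vt)²/(4Dt)), with n_e·A the pore (flow) area.
Plume center vt = 0.36 × 32 = 11.52 m, so the well at 0.53 m is 10.99 m upgradient of the peak.
√(4πDt) = 15.92 m, giving peak height M/(n_e·A·√(4πDt)) = 45/(0.27 × 370 × 15.92) = 0.02829 kg/m³.
(x−vt)²/(4Dt) = (-10.99)²/(4 × 0.63 × 32) = 1.498; exp(−1.498) = 0.2236.
C = 0.02829 × 0.2236 = 0.00633 kg/m³.

0.00633 kg/m³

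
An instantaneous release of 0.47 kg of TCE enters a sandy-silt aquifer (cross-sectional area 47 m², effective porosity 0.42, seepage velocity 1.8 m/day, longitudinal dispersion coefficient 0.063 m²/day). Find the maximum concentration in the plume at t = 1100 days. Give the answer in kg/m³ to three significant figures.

0.000807 kg/m³

The peak of an instantaneous 1D plume sits at x = vt; there the Gaussian factor is 1 and C_max = M/(n_e·A·√(4πDt)), where n_e·A is the pore area the mass is dissolved in.
√(4πDt) = √(4π × 0.063 × 1100) = 29.51 m, so C_max = 0.47/(0.42 × 47 × 29.51) = 0.000807 kg/m³.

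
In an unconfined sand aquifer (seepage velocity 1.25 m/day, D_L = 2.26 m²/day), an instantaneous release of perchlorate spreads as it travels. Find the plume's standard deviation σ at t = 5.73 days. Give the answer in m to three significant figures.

5.09 m

Dispersive spreading gives a Gaussian with σ² = 2Dt; advection only shifts the center.
σ = √(2 × 2.26 × 5.73) = 5.09 m.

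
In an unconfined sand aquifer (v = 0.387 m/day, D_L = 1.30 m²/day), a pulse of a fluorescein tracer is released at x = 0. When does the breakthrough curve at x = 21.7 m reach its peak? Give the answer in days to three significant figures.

48.1 days

For the 1D instantaneous-source solution, setting ∂C/∂t = 0 at fixed x gives v²t² + 2Dt − x² = 0, so t = (√(D² + v²x²) − D)/v².
√(D² + v²x²) = √(1.30² + 0.387² × 21.7²) = 8.498; v² = 0.149769.
t = (8.498 − 1.30)/0.149769 = 48.1 days (vs. the pure-advection estimate x/v = 56.1 d).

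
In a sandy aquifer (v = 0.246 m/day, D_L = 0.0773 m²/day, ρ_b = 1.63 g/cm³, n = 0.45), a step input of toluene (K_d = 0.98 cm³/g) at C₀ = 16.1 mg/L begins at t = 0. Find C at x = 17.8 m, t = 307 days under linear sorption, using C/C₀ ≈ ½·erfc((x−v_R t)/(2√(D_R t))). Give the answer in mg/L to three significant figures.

5.72 mg/L

Retardation factor R = 1 + ρ_b·K_d/n = 1 + 1.63 × 0.98/0.45 = 4.550.
Sorption retards both mechanisms: v_R = v/R = 0.05407 m/day, D_R = D/R = 0.01699 m²/day.
v_R·t = 0.05407 × 307 = 16.59949 m; 2√(D_R t) = 4.568 m; argument = (17.8 − 16.59949)/4.568 = 0.2628.
C = C₀ × ½·erfc(0.2628) = 16.1 × 0.3551 = 5.72 mg/L.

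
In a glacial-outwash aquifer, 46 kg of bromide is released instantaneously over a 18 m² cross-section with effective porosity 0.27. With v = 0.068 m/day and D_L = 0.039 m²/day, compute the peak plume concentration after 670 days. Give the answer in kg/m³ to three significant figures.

0.522 kg/m³

The peak of an instantaneous 1D plume sits at x = vt; there the Gaussian factor is 1 and C_max = M/(n_e·A·√(4πDt)), where n_e·A is the pore area the mass is dissolved in.
√(4πDt) = √(4π × 0.039 × 670) = 18.12 m, so C_max = 46/(0.27 × 18 × 18.12) = 0.522 kg/m³.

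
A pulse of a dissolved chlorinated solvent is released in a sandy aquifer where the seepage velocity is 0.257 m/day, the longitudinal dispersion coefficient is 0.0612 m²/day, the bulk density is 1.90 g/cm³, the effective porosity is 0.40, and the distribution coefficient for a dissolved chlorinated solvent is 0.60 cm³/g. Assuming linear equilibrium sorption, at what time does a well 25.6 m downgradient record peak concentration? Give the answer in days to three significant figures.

380 days

Retardation factor R = 1 + ρ_b·K_d/n = 1 + 1.90 × 0.60/0.40 = 3.850.
Sorption retards both mechanisms: v_R = v/R = 0.06675 m/day, D_R = D/R = 0.01590 m²/day.
Peak time from v_R²t² + 2D_R t − x² = 0: t = (√(D_R² + v_R²x²) − D_R)/v_R².
√(D_R² + v_R²x²) = √(0.01590² + 0.06675² × 25.6²) = 1.709; v_R² = 0.004456.
t = (1.709 − 0.01590)/0.004456 = 380 days.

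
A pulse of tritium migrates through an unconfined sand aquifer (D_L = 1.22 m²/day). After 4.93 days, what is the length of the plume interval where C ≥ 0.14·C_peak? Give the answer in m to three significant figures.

13.8 m

The plume is Gaussian with σ = √(2Dt) = √(2 × 1.22 × 4.93) = 3.468 m.
C/C_peak = exp(−Δx²/(2σ²)) = 0.14 ⇒ Δx = σ·√(−2 ln 0.14) = 3.468 × 1.983 = 6.877 m.
Width = 2Δx = 13.8 m.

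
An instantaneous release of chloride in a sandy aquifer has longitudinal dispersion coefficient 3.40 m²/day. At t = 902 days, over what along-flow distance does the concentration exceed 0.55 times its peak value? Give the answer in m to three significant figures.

The plume is Gaussian with σ = √(2Dt) = √(2 × 3.40 × 902) = 78.32 m.
C/C_peak = exp(−Δx²/(2σ²)) = 0.55 ⇒ Δx = σ·√(−2 ln 0.55) = 78.32 × 1.093 = 85.60 m.
Width = 2Δx = 171 m.

171 m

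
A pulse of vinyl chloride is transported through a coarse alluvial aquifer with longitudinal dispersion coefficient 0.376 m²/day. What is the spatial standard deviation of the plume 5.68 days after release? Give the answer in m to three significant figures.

2.07 m

Dispersive spreading gives a Gaussian with σ² = 2Dt; advection only shifts the center.
σ = √(2 × 0.376 × 5.68) = 2.07 m.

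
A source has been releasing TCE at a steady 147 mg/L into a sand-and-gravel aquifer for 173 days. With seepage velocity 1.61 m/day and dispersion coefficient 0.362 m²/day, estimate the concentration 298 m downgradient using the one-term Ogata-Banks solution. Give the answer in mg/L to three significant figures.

For a continuous step input, C/C₀ ≈ ½·erfc((x−vt)/(2√(Dt))).
vt = 1.61 × 173 = 278.53 m and 2√(Dt) = 2√(0.362 × 173) = 15.83 m.
Argument (x−vt)/(2√(Dt)) = (298 − 278.53)/15.83 = 1.230; ½·erfc(1.230) = 0.04097.
C = 147 × 0.04097 = 6.02 mg/L.

6.02 mg/L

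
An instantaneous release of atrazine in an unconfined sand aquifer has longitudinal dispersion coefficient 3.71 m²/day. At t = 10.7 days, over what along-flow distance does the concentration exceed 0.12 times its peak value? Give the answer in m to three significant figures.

The plume is Gaussian with σ = √(2Dt) = √(2 × 3.71 × 10.7) = 8.910 m.
C/C_peak = exp(−Δx²/(2σ²)) = 0.12 ⇒ Δx = σ·√(−2 ln 0.12) = 8.910 × 2.059 = 18.35 m.
Width = 2Δx = 36.7 m.

36.7 m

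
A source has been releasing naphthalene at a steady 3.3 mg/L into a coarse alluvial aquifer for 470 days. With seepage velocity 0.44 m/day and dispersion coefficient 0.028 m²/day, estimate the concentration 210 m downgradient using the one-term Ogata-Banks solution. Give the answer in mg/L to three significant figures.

0.879 mg/L

For a continuous step input, C/C₀ ≈ ½·erfc((x−vt)/(2√(Dt))).
vt = 0.44 × 470 = 206.8 m and 2√(Dt) = 2√(0.028 × 470) = 7.255 m.
Argument (x−vt)/(2√(Dt)) = (210 − 206.8)/7.255 = 0.4411; ½·erfc(0.4411) = 0.2664.
C = 3.3 × 0.2664 = 0.879 mg/L.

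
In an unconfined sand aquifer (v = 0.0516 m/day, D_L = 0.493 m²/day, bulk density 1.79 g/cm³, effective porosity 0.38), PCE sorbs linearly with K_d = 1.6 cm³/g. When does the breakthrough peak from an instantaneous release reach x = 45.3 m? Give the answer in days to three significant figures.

6080 days

Retardation factor R = 1 + ρ_b·K_d/n = 1 + 1.79 × 1.6/0.38 = 8.537.
Sorption retards both mechanisms: v_R = v/R = 0.006044 m/day, D_R = D/R = 0.05775 m²/day.
Peak time from v_R²t² + 2D_R t − x² = 0: t = (√(D_R² + v_R²x²) − D_R)/v_R².
√(D_R² + v_R²x²) = √(0.05775² + 0.006044² × 45.3²) = 0.2798; v_R² = 3.653e-05.
t = (0.2798 − 0.05775)/3.653e-05 = 6080 days.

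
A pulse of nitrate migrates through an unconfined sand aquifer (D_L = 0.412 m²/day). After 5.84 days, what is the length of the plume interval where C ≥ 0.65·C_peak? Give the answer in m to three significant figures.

4.07 m

The plume is Gaussian with σ = √(2Dt) = √(2 × 0.412 × 5.84) = 2.194 m.
C/C_peak = exp(−Δx²/(2σ²)) = 0.65 ⇒ Δx = σ·√(−2 ln 0.65) = 2.194 × 0.9282 = 2.036 m.
Width = 2Δx = 4.07 m.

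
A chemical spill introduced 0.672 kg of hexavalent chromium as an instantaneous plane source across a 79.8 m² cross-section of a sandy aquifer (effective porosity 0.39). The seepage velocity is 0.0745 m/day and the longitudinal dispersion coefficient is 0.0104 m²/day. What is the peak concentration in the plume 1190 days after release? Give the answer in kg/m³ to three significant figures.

0.00173 kg/m³

The peak of an instantaneous 1D plume sits at x = vt; there the Gaussian factor is 1 and C_max = M/(n_e·A·√(4πDt)), where n_e·A is the pore area the mass is dissolved in.
√(4πDt) = √(4π × 0.0104 × 1190) = 12.47 m, so C_max = 0.672/(0.39 × 79.8 × 12.47) = 0.00173 kg/m³.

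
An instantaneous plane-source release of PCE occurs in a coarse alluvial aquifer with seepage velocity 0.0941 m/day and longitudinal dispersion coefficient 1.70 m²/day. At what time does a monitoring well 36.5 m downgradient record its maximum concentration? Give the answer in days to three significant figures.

241 days

For the 1D instantaneous-source solution, setting ∂C/∂t = 0 at fixed x gives v²t² + 2Dt − x² = 0, so t = (√(D² + v²x²) − D)/v².
√(D² + v²x²) = √(1.70² + 0.0941² × 36.5²) = 3.832; v² = 0.00885481.
t = (3.832 − 1.70)/0.00885481 = 241 days (vs. the pure-advection estimate x/v = 388 d).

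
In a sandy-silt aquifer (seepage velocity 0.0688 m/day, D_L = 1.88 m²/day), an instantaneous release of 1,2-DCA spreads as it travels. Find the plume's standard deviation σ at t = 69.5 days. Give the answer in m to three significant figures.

Dispersive spreading gives a Gaussian with σ² = 2Dt; advection only shifts the center.
σ = √(2 × 1.88 × 69.5) = 16.2 m.

16.2 m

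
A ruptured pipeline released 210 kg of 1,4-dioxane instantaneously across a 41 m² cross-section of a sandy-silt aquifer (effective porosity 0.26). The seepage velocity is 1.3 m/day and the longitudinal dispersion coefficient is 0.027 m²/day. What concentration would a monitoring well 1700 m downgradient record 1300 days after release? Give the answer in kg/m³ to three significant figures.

For an instantaneous plane source, C(x,t) = M/(n_e·A·√(4πDt)) · exp(−(x−vt)²/(4Dt)), with n_e·A the pore (flow) area.
Plume center vt = 1.3 × 1300 = 1690 m, so the well at 1700 m is 10 m downgradient of the peak.
√(4πDt) = 21.00 m, giving peak height M/(n_e·A·√(4πDt)) = 210/(0.26 × 41 × 21.00) = 0.9381 kg/m³.
(x−vt)²/(4Dt) = (10)²/(4 × 0.027 × 1300) = 0.7123; exp(−0.7123) = 0.4905.
C = 0.9381 × 0.4905 = 0.460 kg/m³.

0.460 kg/m³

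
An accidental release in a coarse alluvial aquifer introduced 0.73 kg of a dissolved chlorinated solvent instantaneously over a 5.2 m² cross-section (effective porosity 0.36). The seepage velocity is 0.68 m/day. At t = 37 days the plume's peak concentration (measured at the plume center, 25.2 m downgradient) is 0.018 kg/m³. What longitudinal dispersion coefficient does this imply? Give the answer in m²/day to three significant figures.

1.01 m²/day

At the plume center C_max = M/(n_e·A·√(4πDt)), so D = M²/(4πt·(n_e·A·C_max)²).
n_e·A·C_max = 0.36 × 5.2 × 0.018 = 0.03370 kg/m.
D = 0.73²/(4π × 37 × 0.03370²) = 1.01 m²/day.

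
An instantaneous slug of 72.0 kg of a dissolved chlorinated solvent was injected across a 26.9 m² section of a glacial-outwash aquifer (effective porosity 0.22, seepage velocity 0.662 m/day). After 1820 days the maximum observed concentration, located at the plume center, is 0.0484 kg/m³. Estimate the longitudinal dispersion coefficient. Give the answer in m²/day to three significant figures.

At the plume center C_max = M/(n_e·A·√(4πDt)), so D = M²/(4πt·(n_e·A·C_max)²).
n_e·A·C_max = 0.22 × 26.9 × 0.0484 = 0.2864 kg/m.
D = 72.0²/(4π × 1820 × 0.2864²) = 2.76 m²/day.

2.76 m²/day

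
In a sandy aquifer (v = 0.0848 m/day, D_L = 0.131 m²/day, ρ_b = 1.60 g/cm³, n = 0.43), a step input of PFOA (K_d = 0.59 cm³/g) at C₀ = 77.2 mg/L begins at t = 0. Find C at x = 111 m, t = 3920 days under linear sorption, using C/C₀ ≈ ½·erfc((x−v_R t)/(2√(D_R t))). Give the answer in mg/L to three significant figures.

26.9 mg/L

Retardation factor R = 1 + ρ_b·K_d/n = 1 + 1.60 × 0.59/0.43 = 3.195.
Sorption retards both mechanisms: v_R = v/R = 0.02654 m/day, D_R = D/R = 0.04100 m²/day.
v_R·t = 0.02654 × 3920 = 104.0368 m; 2√(D_R t) = 25.36 m; argument = (111 − 104.0368)/25.36 = 0.2746.
C = C₀ × ½·erfc(0.2746) = 77.2 × 0.3489 = 26.9 mg/L.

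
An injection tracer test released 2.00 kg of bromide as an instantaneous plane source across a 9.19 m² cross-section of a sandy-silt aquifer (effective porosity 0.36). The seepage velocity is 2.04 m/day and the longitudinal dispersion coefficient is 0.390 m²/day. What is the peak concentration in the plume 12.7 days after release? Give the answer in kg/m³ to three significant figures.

0.0766 kg/m³

The peak of an instantaneous 1D plume sits at x = vt; there the Gaussian factor is 1 and C_max = M/(n_e·A·√(4πDt)), where n_e·A is the pore area the mass is dissolved in.
√(4πDt) = √(4π × 0.390 × 12.7) = 7.889 m, so C_max = 2.00/(0.36 × 9.19 × 7.889) = 0.0766 kg/m³.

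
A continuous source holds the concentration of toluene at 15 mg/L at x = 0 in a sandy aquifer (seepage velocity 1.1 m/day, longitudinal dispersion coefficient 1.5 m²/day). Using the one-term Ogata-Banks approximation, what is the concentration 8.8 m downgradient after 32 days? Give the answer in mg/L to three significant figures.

For a continuous step input, C/C₀ ≈ ½·erfc((x−vt)/(2√(Dt))).
vt = 1.1 × 32 = 35.2 m and 2√(Dt) = 2√(1.5 × 32) = 13.86 m.
Argument (x−vt)/(2√(Dt)) = (8.8 − 35.2)/13.86 = -1.905; ½·erfc(-1.905) = 0.9965.
C = 15 × 0.9965 = 14.9 mg/L.

14.9 mg/L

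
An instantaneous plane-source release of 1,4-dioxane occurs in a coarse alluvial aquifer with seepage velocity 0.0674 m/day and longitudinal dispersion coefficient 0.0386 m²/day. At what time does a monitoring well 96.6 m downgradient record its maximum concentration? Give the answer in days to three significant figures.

For the 1D instantaneous-source solution, setting ∂C/∂t = 0 at fixed x gives v²t² + 2Dt − x² = 0, so t = (√(D² + v²x²) − D)/v².
√(D² + v²x²) = √(0.0386² + 0.0674² × 96.6²) = 6.511; v² = 0.00454276.
t = (6.511 − 0.0386)/0.00454276 = 1420 days (vs. the pure-advection estimate x/v = 1430 d).

1420 days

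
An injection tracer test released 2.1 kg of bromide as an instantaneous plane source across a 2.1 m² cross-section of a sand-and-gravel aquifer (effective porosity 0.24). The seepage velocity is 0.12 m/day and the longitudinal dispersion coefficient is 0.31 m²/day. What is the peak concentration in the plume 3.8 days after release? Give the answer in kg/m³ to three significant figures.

The peak of an instantaneous 1D plume sits at x = vt; there the Gaussian factor is 1 and C_max = M/(n_e·A·√(4πDt)), where n_e·A is the pore area the mass is dissolved in.
√(4πDt) = √(4π × 0.31 × 3.8) = 3.847 m, so C_max = 2.1/(0.24 × 2.1 × 3.847) = 1.08 kg/m³.

1.08 kg/m³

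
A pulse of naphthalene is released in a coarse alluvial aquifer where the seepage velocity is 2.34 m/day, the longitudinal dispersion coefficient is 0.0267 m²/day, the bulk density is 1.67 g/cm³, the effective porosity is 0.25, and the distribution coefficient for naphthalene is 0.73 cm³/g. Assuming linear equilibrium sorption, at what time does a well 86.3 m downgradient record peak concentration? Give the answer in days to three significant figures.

Retardation factor R = 1 + ρ_b·K_d/n = 1 + 1.67 × 0.73/0.25 = 5.876.
Sorption retards both mechanisms: v_R = v/R = 0.3982 m/day, D_R = D/R = 0.004544 m²/day.
Peak time from v_R²t² + 2D_R t − x² = 0: t = (√(D_R² + v_R²x²) − D_R)/v_R².
√(D_R² + v_R²x²) = √(0.004544² + 0.3982² × 86.3²) = 34.36; v_R² = 0.1586.
t = (34.36 − 0.004544)/0.1586 = 217 days.

217 days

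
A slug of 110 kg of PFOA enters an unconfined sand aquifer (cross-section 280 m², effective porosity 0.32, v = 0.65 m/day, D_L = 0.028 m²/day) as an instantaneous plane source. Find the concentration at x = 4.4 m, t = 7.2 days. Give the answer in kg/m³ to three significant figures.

For an instantaneous plane source, C(x,t) = M/(n_e·A·√(4πDt)) · exp(−(x−vt)²/(4Dt)), with n_e·A the pore (flow) area.
Plume center vt = 0.65 × 7.2 = 4.68 m, so the well at 4.4 m is 0.28 m upgradient of the peak.
√(4πDt) = 1.592 m, giving peak height M/(n_e·A·√(4πDt)) = 110/(0.32 × 280 × 1.592) = 0.7712 kg/m³.
(x−vt)²/(4Dt) = (-0.28)²/(4 × 0.028 × 7.2) = 0.09722; exp(−0.09722) = 0.9074.
C = 0.7712 × 0.9074 = 0.700 kg/m³.

0.700 kg/m³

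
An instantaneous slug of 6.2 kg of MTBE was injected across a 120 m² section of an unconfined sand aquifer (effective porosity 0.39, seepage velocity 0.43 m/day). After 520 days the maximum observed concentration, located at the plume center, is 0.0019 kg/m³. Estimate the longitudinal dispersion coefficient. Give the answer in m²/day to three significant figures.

0.744 m²/day

At the plume center C_max = M/(n_e·A·√(4πDt)), so D = M²/(4πt·(n_e·A·C_max)²).
n_e·A·C_max = 0.39 × 120 × 0.0019 = 0.08892 kg/m.
D = 6.2²/(4π × 520 × 0.08892²) = 0.744 m²/day.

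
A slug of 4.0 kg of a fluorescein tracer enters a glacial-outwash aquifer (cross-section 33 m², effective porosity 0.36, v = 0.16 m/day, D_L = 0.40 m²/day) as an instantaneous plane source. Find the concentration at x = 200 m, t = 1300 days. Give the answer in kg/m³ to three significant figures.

0.00404 kg/m³

For an instantaneous plane source, C(x,t) = M/(n_e·A·√(4πDt)) · exp(−(x−vt)²/(4Dt)), with n_e·A the pore (flow) area.
Plume center vt = 0.16 × 1300 = 208 m, so the well at 200 m is 8 m upgradient of the peak.
√(4πDt) = 80.84 m, giving peak height M/(n_e·A·√(4πDt)) = 4.0/(0.36 × 33 × 80.84) = 0.004165 kg/m³.
(x−vt)²/(4Dt) = (-8)²/(4 × 0.40 × 1300) = 0.03077; exp(−0.03077) = 0.9697.
C = 0.004165 × 0.9697 = 0.00404 kg/m³.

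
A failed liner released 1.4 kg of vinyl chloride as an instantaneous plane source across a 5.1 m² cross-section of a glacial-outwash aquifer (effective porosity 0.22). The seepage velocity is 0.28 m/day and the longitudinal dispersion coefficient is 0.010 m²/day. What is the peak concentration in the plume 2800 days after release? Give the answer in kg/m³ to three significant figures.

0.0665 kg/m³

The peak of an instantaneous 1D plume sits at x = vt; there the Gaussian factor is 1 and C_max = M/(n_e·A·√(4πDt)), where n_e·A is the pore area the mass is dissolved in.
√(4πDt) = √(4π × 0.010 × 2800) = 18.76 m, so C_max = 1.4/(0.22 × 5.1 × 18.76) = 0.0665 kg/m³.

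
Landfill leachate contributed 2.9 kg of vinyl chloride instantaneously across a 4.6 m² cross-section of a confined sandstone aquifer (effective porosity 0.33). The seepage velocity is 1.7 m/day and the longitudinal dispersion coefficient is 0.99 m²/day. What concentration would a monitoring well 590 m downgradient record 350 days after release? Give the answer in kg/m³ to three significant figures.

0.0284 kg/m³

For an instantaneous plane source, C(x,t) = M/(n_e·A·√(4πDt)) · exp(−(x−vt)²/(4Dt)), with n_e·A the pore (flow) area.
Plume center vt = 1.7 × 350 = 595 m, so the well at 590 m is 5 m upgradient of the peak.
√(4πDt) = 65.99 m, giving peak height M/(n_e·A·√(4πDt)) = 2.9/(0.33 × 4.6 × 65.99) = 0.02895 kg/m³.
(x−vt)²/(4Dt) = (-5)²/(4 × 0.99 × 350) = 0.01804; exp(−0.01804) = 0.9821.
C = 0.02895 × 0.9821 = 0.0284 kg/m³.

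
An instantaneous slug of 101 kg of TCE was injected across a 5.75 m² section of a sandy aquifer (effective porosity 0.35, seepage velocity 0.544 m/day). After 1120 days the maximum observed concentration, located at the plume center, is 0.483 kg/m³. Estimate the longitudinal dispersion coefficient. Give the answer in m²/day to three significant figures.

At the plume center C_max = M/(n_e·A·√(4πDt)), so D = M²/(4πt·(n_e·A·C_max)²).
n_e·A·C_max = 0.35 × 5.75 × 0.483 = 0.9720 kg/m.
D = 101²/(4π × 1120 × 0.9720²) = 0.767 m²/day.

0.767 m²/day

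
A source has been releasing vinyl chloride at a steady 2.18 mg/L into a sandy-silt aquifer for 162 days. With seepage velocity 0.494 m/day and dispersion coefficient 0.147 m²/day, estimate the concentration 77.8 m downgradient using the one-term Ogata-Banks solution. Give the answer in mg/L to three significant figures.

For a continuous step input, C/C₀ ≈ ½·erfc((x−vt)/(2√(Dt))).
vt = 0.494 × 162 = 80.028 m and 2√(Dt) = 2√(0.147 × 162) = 9.760 m.
Argument (x−vt)/(2√(Dt)) = (77.8 − 80.028)/9.760 = -0.2283; ½·erfc(-0.2283) = 0.6266.
C = 2.18 × 0.6266 = 1.37 mg/L.

1.37 mg/L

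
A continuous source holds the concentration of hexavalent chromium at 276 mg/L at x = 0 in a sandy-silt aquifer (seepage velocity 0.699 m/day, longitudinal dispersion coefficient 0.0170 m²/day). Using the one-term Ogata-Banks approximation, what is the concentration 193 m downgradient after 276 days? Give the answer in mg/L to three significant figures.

135 mg/L

For a continuous step input, C/C₀ ≈ ½·erfc((x−vt)/(2√(Dt))).
vt = 0.699 × 276 = 192.924 m and 2√(Dt) = 2√(0.0170 × 276) = 4.332 m.
Argument (x−vt)/(2√(Dt)) = (193 − 192.924)/4.332 = 0.01754; ½·erfc(0.01754) = 0.4901.
C = 276 × 0.4901 = 135 mg/L.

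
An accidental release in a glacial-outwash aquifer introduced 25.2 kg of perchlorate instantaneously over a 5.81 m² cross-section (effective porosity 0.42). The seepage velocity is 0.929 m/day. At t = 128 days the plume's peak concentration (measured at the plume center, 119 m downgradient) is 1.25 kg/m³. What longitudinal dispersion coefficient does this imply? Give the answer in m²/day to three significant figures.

0.0424 m²/day

At the plume center C_max = M/(n_e·A·√(4πDt)), so D = M²/(4πt·(n_e·A·C_max)²).
n_e·A·C_max = 0.42 × 5.81 × 1.25 = 3.050 kg/m.
D = 25.2²/(4π × 128 × 3.050²) = 0.0424 m²/day.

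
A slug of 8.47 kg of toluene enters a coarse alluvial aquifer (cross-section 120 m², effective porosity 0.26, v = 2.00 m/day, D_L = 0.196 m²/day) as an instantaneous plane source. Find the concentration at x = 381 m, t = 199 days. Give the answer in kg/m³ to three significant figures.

For an instantaneous plane source, C(x,t) = M/(n_e·A·√(4πDt)) · exp(−(x−vt)²/(4Dt)), with n_e·A the pore (flow) area.
Plume center vt = 2.00 × 199 = 398 m, so the well at 381 m is 17 m upgradient of the peak.
√(4πDt) = 22.14 m, giving peak height M/(n_e·A·√(4πDt)) = 8.47/(0.26 × 120 × 22.14) = 0.01226 kg/m³.
(x−vt)²/(4Dt) = (-17)²/(4 × 0.196 × 199) = 1.852; exp(−1.852) = 0.1569.
C = 0.01226 × 0.1569 = 0.00192 kg/m³.

0.00192 kg/m³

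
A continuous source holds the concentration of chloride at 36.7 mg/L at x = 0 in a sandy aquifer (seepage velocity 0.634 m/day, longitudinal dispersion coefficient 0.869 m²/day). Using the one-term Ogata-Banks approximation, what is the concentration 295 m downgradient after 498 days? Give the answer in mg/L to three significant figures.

For a continuous step input, C/C₀ ≈ ½·erfc((x−vt)/(2√(Dt))).
vt = 0.634 × 498 = 315.732 m and 2√(Dt) = 2√(0.869 × 498) = 41.61 m.
Argument (x−vt)/(2√(Dt)) = (295 − 315.732)/41.61 = -0.4982; ½·erfc(-0.4982) = 0.7595.
C = 36.7 × 0.7595 = 27.9 mg/L.

27.9 mg/L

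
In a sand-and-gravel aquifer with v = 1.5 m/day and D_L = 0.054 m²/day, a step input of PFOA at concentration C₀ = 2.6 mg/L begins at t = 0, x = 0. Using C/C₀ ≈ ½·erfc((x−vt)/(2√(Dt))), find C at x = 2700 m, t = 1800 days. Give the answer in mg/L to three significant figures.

For a continuous step input, C/C₀ ≈ ½·erfc((x−vt)/(2√(Dt))).
vt = 1.5 × 1800 = 2700 m and 2√(Dt) = 2√(0.054 × 1800) = 19.72 m.
Argument (x−vt)/(2√(Dt)) = (2700 − 2700)/19.72 = 0; ½·erfc(0) = 0.5000.
C = 2.6 × 0.5000 = 1.30 mg/L.

1.30 mg/L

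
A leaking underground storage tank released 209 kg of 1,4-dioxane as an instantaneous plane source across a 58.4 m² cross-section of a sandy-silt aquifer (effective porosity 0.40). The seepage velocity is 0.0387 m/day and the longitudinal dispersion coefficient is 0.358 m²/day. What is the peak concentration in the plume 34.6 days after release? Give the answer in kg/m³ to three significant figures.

The peak of an instantaneous 1D plume sits at x = vt; there the Gaussian factor is 1 and C_max = M/(n_e·A·√(4πDt)), where n_e·A is the pore area the mass is dissolved in.
√(4πDt) = √(4π × 0.358 × 34.6) = 12.48 m, so C_max = 209/(0.40 × 58.4 × 12.48) = 0.717 kg/m³.

0.717 kg/m³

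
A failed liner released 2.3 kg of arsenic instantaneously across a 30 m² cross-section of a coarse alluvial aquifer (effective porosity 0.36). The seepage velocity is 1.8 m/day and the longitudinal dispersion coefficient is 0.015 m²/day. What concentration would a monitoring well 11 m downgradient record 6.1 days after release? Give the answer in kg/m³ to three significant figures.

For an instantaneous plane source, C(x,t) = M/(n_e·A·√(4πDt)) · exp(−(x−vt)²/(4Dt)), with n_e·A the pore (flow) area.
Plume center vt = 1.8 × 6.1 = 10.98 m, so the well at 11 m is 0.02 m downgradient of the peak.
√(4πDt) = 1.072 m, giving peak height M/(n_e·A·√(4πDt)) = 2.3/(0.36 × 30 × 1.072) = 0.1987 kg/m³.
(x−vt)²/(4Dt) = (0.02)²/(4 × 0.015 × 6.1) = 0.001093; exp(−0.001093) = 0.9989.
C = 0.1987 × 0.9989 = 0.198 kg/m³.

0.198 kg/m³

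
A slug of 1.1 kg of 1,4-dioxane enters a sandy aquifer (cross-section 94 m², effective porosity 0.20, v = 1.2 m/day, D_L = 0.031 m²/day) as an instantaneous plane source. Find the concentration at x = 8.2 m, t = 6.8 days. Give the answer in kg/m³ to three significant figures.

0.0359 kg/m³

For an instantaneous plane source, C(x,t) = M/(n_e·A·√(4πDt)) · exp(−(x−vt)²/(4Dt)), with n_e·A the pore (flow) area.
Plume center vt = 1.2 × 6.8 = 8.16 m, so the well at 8.2 m is 0.04 m downgradient of the peak.
√(4πDt) = 1.628 m, giving peak height M/(n_e·A·√(4πDt)) = 1.1/(0.20 × 94 × 1.628) = 0.03594 kg/m³.
(x−vt)²/(4Dt) = (0.04)²/(4 × 0.031 × 6.8) = 0.001898; exp(−0.001898) = 0.9981.
C = 0.03594 × 0.9981 = 0.0359 kg/m³.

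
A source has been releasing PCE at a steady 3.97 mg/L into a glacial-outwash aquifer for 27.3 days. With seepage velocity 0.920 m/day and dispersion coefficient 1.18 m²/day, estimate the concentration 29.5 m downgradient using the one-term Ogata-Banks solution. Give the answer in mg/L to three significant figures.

For a continuous step input, C/C₀ ≈ ½·erfc((x−vt)/(2√(Dt))).
vt = 0.920 × 27.3 = 25.116 m and 2√(Dt) = 2√(1.18 × 27.3) = 11.35 m.
Argument (x−vt)/(2√(Dt)) = (29.5 − 25.116)/11.35 = 0.3863; ½·erfc(0.3863) = 0.2924.
C = 3.97 × 0.2924 = 1.16 mg/L.

1.16 mg/L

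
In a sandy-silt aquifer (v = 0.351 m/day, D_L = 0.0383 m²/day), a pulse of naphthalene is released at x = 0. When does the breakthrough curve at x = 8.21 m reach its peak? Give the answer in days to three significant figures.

23.1 days

For the 1D instantaneous-source solution, setting ∂C/∂t = 0 at fixed x gives v²t² + 2Dt − x² = 0, so t = (√(D² + v²x²) − D)/v².
√(D² + v²x²) = √(0.0383² + 0.351² × 8.21²) = 2.882; v² = 0.123201.
t = (2.882 − 0.0383)/0.123201 = 23.1 days (vs. the pure-advection estimate x/v = 23.4 d).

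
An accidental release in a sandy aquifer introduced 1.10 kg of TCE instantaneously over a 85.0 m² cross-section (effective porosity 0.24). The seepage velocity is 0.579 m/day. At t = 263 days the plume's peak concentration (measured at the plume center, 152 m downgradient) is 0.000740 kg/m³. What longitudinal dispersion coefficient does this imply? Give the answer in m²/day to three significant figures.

1.61 m²/day

At the plume center C_max = M/(n_e·A·√(4πDt)), so D = M²/(4πt·(n_e·A·C_max)²).
n_e·A·C_max = 0.24 × 85.0 × 0.000740 = 0.01510 kg/m.
D = 1.10²/(4π × 263 × 0.01510²) = 1.61 m²/day.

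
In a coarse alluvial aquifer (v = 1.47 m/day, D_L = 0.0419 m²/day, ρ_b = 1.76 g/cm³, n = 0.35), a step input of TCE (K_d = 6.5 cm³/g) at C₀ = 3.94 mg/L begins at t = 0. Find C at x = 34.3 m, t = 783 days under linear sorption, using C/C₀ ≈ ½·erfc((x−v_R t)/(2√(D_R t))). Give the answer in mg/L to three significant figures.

1.82 mg/L

Retardation factor R = 1 + ρ_b·K_d/n = 1 + 1.76 × 6.5/0.35 = 33.69.
Sorption retards both mechanisms: v_R = v/R = 0.04363 m/day, D_R = D/R = 0.001244 m²/day.
v_R·t = 0.04363 × 783 = 34.16229 m; 2√(D_R t) = 1.974 m; argument = (34.3 − 34.16229)/1.974 = 0.06976.
C = C₀ × ½·erfc(0.06976) = 3.94 × 0.4607 = 1.82 mg/L.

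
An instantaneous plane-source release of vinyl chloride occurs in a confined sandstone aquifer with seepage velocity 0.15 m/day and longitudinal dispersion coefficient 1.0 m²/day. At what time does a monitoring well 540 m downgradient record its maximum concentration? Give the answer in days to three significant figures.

3560 days

For the 1D instantaneous-source solution, setting ∂C/∂t = 0 at fixed x gives v²t² + 2Dt − x² = 0, so t = (√(D² + v²x²) − D)/v².
√(D² + v²x²) = √(1.0² + 0.15² × 540²) = 81.01; v² = 0.0225.
t = (81.01 − 1.0)/0.0225 = 3560 days (vs. the pure-advection estimate x/v = 3600 d).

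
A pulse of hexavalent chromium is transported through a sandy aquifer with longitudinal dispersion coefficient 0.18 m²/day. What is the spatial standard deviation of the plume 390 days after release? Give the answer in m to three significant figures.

Dispersive spreading gives a Gaussian with σ² = 2Dt; advection only shifts the center.
σ = √(2 × 0.18 × 390) = 11.8 m.

11.8 m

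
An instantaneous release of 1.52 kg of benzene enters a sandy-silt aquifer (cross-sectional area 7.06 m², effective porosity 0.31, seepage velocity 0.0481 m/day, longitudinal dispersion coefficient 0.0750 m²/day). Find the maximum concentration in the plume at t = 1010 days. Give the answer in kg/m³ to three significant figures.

0.0225 kg/m³

The peak of an instantaneous 1D plume sits at x = vt; there the Gaussian factor is 1 and C_max = M/(n_e·A·√(4πDt)), where n_e·A is the pore area the mass is dissolved in.
√(4πDt) = √(4π × 0.0750 × 1010) = 30.85 m, so C_max = 1.52/(0.31 × 7.06 × 30.85) = 0.0225 kg/m³.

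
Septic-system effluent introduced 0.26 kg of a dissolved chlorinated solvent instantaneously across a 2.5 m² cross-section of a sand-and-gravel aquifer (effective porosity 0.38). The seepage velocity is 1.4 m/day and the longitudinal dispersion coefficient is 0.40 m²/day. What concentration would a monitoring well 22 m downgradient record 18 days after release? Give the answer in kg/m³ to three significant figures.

0.0202 kg/m³

For an instantaneous plane source, C(x,t) = M/(n_e·A·√(4πDt)) · exp(−(x−vt)²/(4Dt)), with n_e·A the pore (flow) area.
Plume center vt = 1.4 × 18 = 25.2 m, so the well at 22 m is 3.2 m upgradient of the peak.
√(4πDt) = 9.512 m, giving peak height M/(n_e·A·√(4πDt)) = 0.26/(0.38 × 2.5 × 9.512) = 0.02877 kg/m³.
(x−vt)²/(4Dt) = (-3.2)²/(4 × 0.40 × 18) = 0.3556; exp(−0.3556) = 0.7008.
C = 0.02877 × 0.7008 = 0.0202 kg/m³.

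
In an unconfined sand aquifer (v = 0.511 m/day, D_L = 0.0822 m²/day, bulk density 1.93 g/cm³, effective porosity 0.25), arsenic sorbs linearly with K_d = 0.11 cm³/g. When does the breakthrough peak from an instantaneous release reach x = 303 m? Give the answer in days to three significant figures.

Retardation factor R = 1 + ρ_b·K_d/n = 1 + 1.93 × 0.11/0.25 = 1.849.
Sorption retards both mechanisms: v_R = v/R = 0.2764 m/day, D_R = D/R = 0.04446 m²/day.
Peak time from v_R²t² + 2D_R t − x² = 0: t = (√(D_R² + v_R²x²) − D_R)/v_R².
√(D_R² + v_R²x²) = √(0.04446² + 0.2764² × 303²) = 83.75; v_R² = 0.07640.
t = (83.75 − 0.04446)/0.07640 = 1100 days.

1100 days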